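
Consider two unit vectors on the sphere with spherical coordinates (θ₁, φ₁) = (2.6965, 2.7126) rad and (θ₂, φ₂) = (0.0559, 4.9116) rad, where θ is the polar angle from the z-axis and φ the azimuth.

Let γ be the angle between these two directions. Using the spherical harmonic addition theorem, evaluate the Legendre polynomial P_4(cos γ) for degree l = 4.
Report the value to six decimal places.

0.303994

Addition theorem: P_4(cos γ) = (4π/9) Σ_m Y*_{lm}(Ω₁) Y_{lm}(Ω₂), m = −4…4:
  m=-4: -0.002200-0.015046i × +0.000003-0.000003i = -0.000000-0.000000i  (running Σ = -0.000000-0.000000i)
  m=-3: +0.025247-0.086554i × -0.000123-0.000180i = -0.000019+0.000006i  (running Σ = -0.000019+0.000006i)
  m=-2: +0.190692-0.220599i × -0.005754+0.002422i = -0.000563+0.001731i  (running Σ = -0.000582+0.001737i)
  m=-1: +0.451795-0.206652i × +0.020776+0.102909i = +0.030653+0.042200i  (running Σ = +0.030071+0.043937i)
  m=0: +0.189142-0.000000i × +0.833112+0.000000i = +0.157577+0.000000i  (running Σ = +0.187648+0.043937i)
  m=1: -0.451795-0.206652i × -0.020776+0.102909i = +0.030653-0.042200i  (running Σ = +0.218301+0.001737i)
  m=2: +0.190692+0.220599i × -0.005754-0.002422i = -0.000563-0.001731i  (running Σ = +0.217738+0.000006i)
  m=3: -0.025247-0.086554i × +0.000123-0.000180i = -0.000019-0.000006i  (running Σ = +0.217719-0.000000i)
  m=4: -0.002200+0.015046i × +0.000003+0.000003i = -0.000000+0.000000i  (running Σ = +0.217719+0.000000i)
Σ over m = +0.217719+0.000000i; ×(4π/9) → +0.303994+0.000000i. Real part: 0.303994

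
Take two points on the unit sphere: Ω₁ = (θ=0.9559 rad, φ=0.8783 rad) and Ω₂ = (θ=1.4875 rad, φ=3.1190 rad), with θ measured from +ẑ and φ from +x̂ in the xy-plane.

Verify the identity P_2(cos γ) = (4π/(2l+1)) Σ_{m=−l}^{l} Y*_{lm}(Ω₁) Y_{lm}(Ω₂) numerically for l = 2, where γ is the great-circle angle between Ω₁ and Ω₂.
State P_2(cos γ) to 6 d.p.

Expand P_2 via completeness: Σ_{m} conj(Y_{2,m}) at Ω₁ times Y_{2,m} at Ω₂ —
  [-2]  conj(Y_{2,-2})(Ω₁) = -0.04761 + 0.25329j ; Y_{2,-2}(Ω₂) = 0.38321 + 0.01733j ; Δ = -0.02263 + 0.09624j
  [-1]  conj(Y_{2,-1})(Ω₁) = 0.23242 + 0.28018j ; Y_{2,-1}(Ω₂) = -0.06404 - 0.00145j ; Δ = -0.01448 - 0.01828j
  [+0]  conj(Y_{2,0})(Ω₁) = -0.00052 + 0.00000j ; Y_{2,0}(Ω₂) = -0.30884 + 0.00000j ; Δ = 0.00016 + 0.00000j
  [+1]  conj(Y_{2,1})(Ω₁) = -0.23242 + 0.28018j ; Y_{2,1}(Ω₂) = 0.06404 - 0.00145j ; Δ = -0.01448 + 0.01828j
  [+2]  conj(Y_{2,2})(Ω₁) = -0.04761 - 0.25329j ; Y_{2,2}(Ω₂) = 0.38321 - 0.01733j ; Δ = -0.02263 - 0.09624j
Total Σ_m = -0.07406 + 0.00000j. Multiply by 2.513274: -0.18614 + 0.00000j. P_2(cos γ) = -0.186142

-0.186142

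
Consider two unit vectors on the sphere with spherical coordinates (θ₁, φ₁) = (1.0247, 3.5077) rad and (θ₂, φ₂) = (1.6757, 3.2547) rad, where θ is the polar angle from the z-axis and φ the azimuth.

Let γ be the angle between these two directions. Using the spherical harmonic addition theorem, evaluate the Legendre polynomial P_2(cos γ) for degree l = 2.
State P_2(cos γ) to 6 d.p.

0.385712

Addition theorem: P_2(cos γ) = (4π/5) Σ_m Y*_{lm}(Ω₁) Y_{lm}(Ω₂), m = −2…2:
  m=-2: Y*=(0.209785, 0.188579)  Y=(0.372305, -0.085688)  product (0.094263, 0.052233)
  m=-1: Y*=(-0.320149, -0.122743)  Y=(0.079936, -0.009080)  product (-0.026706, -0.006905)
  m=+0: Y*=(-0.060180, -0.000000)  Y=(-0.305017, 0.000000)  product (0.018356, 0.000000)
  m=+1: Y*=(0.320149, -0.122743)  Y=(-0.079936, -0.009080)  product (-0.026706, 0.006905)
  m=+2: Y*=(0.209785, -0.188579)  Y=(0.372305, 0.085688)  product (0.094263, -0.052233)
Σ over m = (0.153470, 0.000000); ×(4π/5) → (0.385712, 0.000000). Real part: 0.385712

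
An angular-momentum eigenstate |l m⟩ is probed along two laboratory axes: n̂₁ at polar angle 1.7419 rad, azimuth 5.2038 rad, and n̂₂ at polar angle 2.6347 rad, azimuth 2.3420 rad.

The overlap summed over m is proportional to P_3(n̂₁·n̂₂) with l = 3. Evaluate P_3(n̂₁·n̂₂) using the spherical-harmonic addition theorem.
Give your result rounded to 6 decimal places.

0.391231

Addition theorem: P_3(cos γ) = (4π/7) Σ_m Y*_{lm}(Ω₁) Y_{lm}(Ω₂), m = −3…3:
  term(m=-3) = (-0.012728, 0.014182)   from Y*(Ω₁)=(-0.397352, 0.038489), Y(Ω₂)=(0.035160, -0.032286)
  term(m=-2) = (0.030153, -0.018887)   from Y*(Ω₁)=(0.093723, 0.140593), Y(Ω₂)=(0.005977, -0.210485)
  term(m=-1) = (0.115856, -0.033289)   from Y*(Ω₁)=(-0.128489, 0.240076), Y(Ω₂)=(-0.308555, -0.317441)
  term(m=+0) = (-0.048629, 0.000000)   from Y*(Ω₁)=(0.181411, -0.000000), Y(Ω₂)=(-0.268058, 0.000000)
  term(m=+1) = (0.115856, 0.033289)   from Y*(Ω₁)=(0.128489, 0.240076), Y(Ω₂)=(0.308555, -0.317441)
  term(m=+2) = (0.030153, 0.018887)   from Y*(Ω₁)=(0.093723, -0.140593), Y(Ω₂)=(0.005977, 0.210485)
  term(m=+3) = (-0.012728, -0.014182)   from Y*(Ω₁)=(0.397352, 0.038489), Y(Ω₂)=(-0.035160, -0.032286)
Total Σ_m = (0.217932, 0.000000). Multiply by 1.795196: (0.391231, 0.000000). P_3(cos γ) = 0.391231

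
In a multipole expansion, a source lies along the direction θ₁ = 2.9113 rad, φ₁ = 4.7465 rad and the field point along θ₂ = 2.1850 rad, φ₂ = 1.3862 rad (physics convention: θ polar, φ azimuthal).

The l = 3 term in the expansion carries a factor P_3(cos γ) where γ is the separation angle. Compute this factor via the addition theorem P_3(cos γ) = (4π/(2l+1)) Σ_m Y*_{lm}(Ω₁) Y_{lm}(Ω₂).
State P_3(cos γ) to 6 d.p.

-0.432397

Summing Y*_{l m}(θ₁,φ₁)·Y_{l m}(θ₂,φ₂) over m ∈ [−3, 3]; prefactor 4π/(2·3+1) = 1.795196:
  m=-3: -0.000507+0.004936i × -0.119762+0.193687i = -0.000895-0.000689i  (running Σ = -0.000895-0.000689i)
  m=-2: +0.051723+0.003534i × +0.366855+0.141949i = +0.018473+0.008639i  (running Σ = +0.017578+0.007949i)
  m=-1: +0.009408-0.275701i × +0.032027-0.171523i = -0.046988-0.010444i  (running Σ = -0.029410-0.002494i)
  m=0: -0.631996-0.000000i × +0.288046+0.000000i = -0.182044-0.000000i  (running Σ = -0.211454-0.002494i)
  m=1: -0.009408-0.275701i × -0.032027-0.171523i = -0.046988+0.010444i  (running Σ = -0.258441+0.007949i)
  m=2: +0.051723-0.003534i × +0.366855-0.141949i = +0.018473-0.008639i  (running Σ = -0.239968-0.000689i)
  m=3: +0.000507+0.004936i × +0.119762+0.193687i = -0.000895+0.000689i  (running Σ = -0.240864+0.000000i)
Σ over m = -0.240864+0.000000i; ×(4π/7) → -0.432397+0.000000i. Real part: -0.432397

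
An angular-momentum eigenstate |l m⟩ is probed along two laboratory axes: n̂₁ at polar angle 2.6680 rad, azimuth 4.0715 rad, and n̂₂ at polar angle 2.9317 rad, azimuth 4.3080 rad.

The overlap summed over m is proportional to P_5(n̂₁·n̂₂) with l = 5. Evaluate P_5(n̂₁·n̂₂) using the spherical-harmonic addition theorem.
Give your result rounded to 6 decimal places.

0.510975

Addition theorem: P_5(cos γ) = (4π/11) Σ_m Y*_{lm}(Ω₁) Y_{lm}(Ω₂), m = −5…5:
  m=-5: Y*=+0.000575+0.009142i  Y=-0.000164-0.000079i  product +0.000001-0.000002i
  m=-4: Y*=+0.047336+0.030880i  Y=+0.000126-0.002702i  product +0.000089-0.000124i
  m=-3: Y*=+0.188798-0.069317i  Y=+0.022304-0.008335i  product +0.003633-0.003120i
  m=-2: Y*=+0.123036-0.413782i  Y=+0.092888+0.097336i  product +0.051704-0.026459i
  m=-1: Y*=-0.269379-0.361134i  Y=-0.179174+0.418654i  product +0.199456-0.048071i
  m=+0: Y*=+0.096044-0.000000i  Y=-0.650576+0.000000i  product -0.062484+0.000000i
  m=+1: Y*=+0.269379-0.361134i  Y=+0.179174+0.418654i  product +0.199456+0.048071i
  m=+2: Y*=+0.123036+0.413782i  Y=+0.092888-0.097336i  product +0.051704+0.026459i
  m=+3: Y*=-0.188798-0.069317i  Y=-0.022304-0.008335i  product +0.003633+0.003120i
  m=+4: Y*=+0.047336-0.030880i  Y=+0.000126+0.002702i  product +0.000089+0.000124i
  m=+5: Y*=-0.000575+0.009142i  Y=+0.000164-0.000079i  product +0.000001+0.000002i
Accumulated sum +0.447283-0.000000i; after 4π/(2l+1) scaling, +0.510975-0.000000i ⇒ P_5 = 0.510975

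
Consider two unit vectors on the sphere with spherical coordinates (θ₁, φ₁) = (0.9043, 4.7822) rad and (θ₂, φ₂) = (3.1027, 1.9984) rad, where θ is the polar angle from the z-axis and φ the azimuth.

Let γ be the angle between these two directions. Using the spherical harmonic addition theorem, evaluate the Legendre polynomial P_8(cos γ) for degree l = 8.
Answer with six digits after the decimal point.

0.299185

Term-by-term m-sum for l=8 (normalisation 4π/17 = 0.739198):
  [-8]  conj(Y_{8,-8})(Ω₁) = (0.063671, 0.039785) ; Y_{8,-8}(Ω₂) = (-0.000000, 0.000000) ; Δ = (-0.000000, -0.000000)
  [-7]  conj(Y_{8,-7})(Ω₁) = (-0.110894, 0.208569) ; Y_{8,-7}(Ω₂) = (-0.000000, 0.000000) ; Δ = (-0.000000, -0.000000)
  [-6]  conj(Y_{8,-6})(Ω₁) = (-0.383769, -0.170859) ; Y_{8,-6}(Ω₂) = (0.000000, 0.000000) ; Δ = (-0.000000, -0.000000)
  [-5]  conj(Y_{8,-5})(Ω₁) = (0.140972, -0.387331) ; Y_{8,-5}(Ω₂) = (0.000001, -0.000000) ; Δ = (-0.000000, -0.000000)
  [-4]  conj(Y_{8,-4})(Ω₁) = (0.069274, 0.019863) ; Y_{8,-4}(Ω₂) = (-0.000004, -0.000031) ; Δ = (0.000000, -0.000002)
  [-3]  conj(Y_{8,-3})(Ω₁) = (0.067607, -0.318077) ; Y_{8,-3}(Ω₂) = (-0.000783, -0.000232) ; Δ = (-0.000127, 0.000233)
  [-2]  conj(Y_{8,-2})(Ω₁) = (0.255109, 0.035852) ; Y_{8,-2}(Ω₂) = (-0.010153, 0.011679) ; Δ = (-0.003009, 0.002616)
  [-1]  conj(Y_{8,-1})(Ω₁) = (0.015268, -0.218345) ; Y_{8,-1}(Ω₂) = (0.078519, 0.172296) ; Δ = (0.038819, -0.014514)
  [+0]  conj(Y_{8,0})(Ω₁) = (0.294592, -0.000000) ; Y_{8,0}(Ω₂) = (1.131651, 0.000000) ; Δ = (0.333375, 0.000000)
  [+1]  conj(Y_{8,1})(Ω₁) = (-0.015268, -0.218345) ; Y_{8,1}(Ω₂) = (-0.078519, 0.172296) ; Δ = (0.038819, 0.014514)
  [+2]  conj(Y_{8,2})(Ω₁) = (0.255109, -0.035852) ; Y_{8,2}(Ω₂) = (-0.010153, -0.011679) ; Δ = (-0.003009, -0.002616)
  [+3]  conj(Y_{8,3})(Ω₁) = (-0.067607, -0.318077) ; Y_{8,3}(Ω₂) = (0.000783, -0.000232) ; Δ = (-0.000127, -0.000233)
  [+4]  conj(Y_{8,4})(Ω₁) = (0.069274, -0.019863) ; Y_{8,4}(Ω₂) = (-0.000004, 0.000031) ; Δ = (0.000000, 0.000002)
  [+5]  conj(Y_{8,5})(Ω₁) = (-0.140972, -0.387331) ; Y_{8,5}(Ω₂) = (-0.000001, -0.000000) ; Δ = (-0.000000, 0.000000)
  [+6]  conj(Y_{8,6})(Ω₁) = (-0.383769, 0.170859) ; Y_{8,6}(Ω₂) = (0.000000, -0.000000) ; Δ = (-0.000000, 0.000000)
  [+7]  conj(Y_{8,7})(Ω₁) = (0.110894, 0.208569) ; Y_{8,7}(Ω₂) = (0.000000, 0.000000) ; Δ = (-0.000000, 0.000000)
  [+8]  conj(Y_{8,8})(Ω₁) = (0.063671, -0.039785) ; Y_{8,8}(Ω₂) = (-0.000000, -0.000000) ; Δ = (-0.000000, 0.000000)
Total Σ_m = (0.404742, 0.000000). Multiply by 0.739198: (0.299185, 0.000000). P_8(cos γ) = 0.299185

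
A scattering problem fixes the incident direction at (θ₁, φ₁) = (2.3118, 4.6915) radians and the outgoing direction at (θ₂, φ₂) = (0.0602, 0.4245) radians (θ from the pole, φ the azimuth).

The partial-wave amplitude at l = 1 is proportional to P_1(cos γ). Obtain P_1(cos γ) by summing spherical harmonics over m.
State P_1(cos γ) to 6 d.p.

Summing Y*_{l m}(θ₁,φ₁)·Y_{l m}(θ₂,φ₂) over m ∈ [−1, 1]; prefactor 4π/(2·1+1) = 4.188790:
  m=-1: -0.00532 - 0.25485j × 0.01894 - 0.00856j = -0.00228 - 0.00478j  (running Σ = -0.00228 - 0.00478j)
  m=0: -0.32982 + 0.00000j × 0.48772 + 0.00000j = -0.16086 + 0.00000j  (running Σ = -0.16314 - 0.00478j)
  m=1: 0.00532 - 0.25485j × -0.01894 - 0.00856j = -0.00228 + 0.00478j  (running Σ = -0.16542 + 0.00000j)
Σ over m = -0.16542 + 0.00000j; ×(4π/3) → -0.69293 + 0.00000j. Real part: -0.692929

-0.692929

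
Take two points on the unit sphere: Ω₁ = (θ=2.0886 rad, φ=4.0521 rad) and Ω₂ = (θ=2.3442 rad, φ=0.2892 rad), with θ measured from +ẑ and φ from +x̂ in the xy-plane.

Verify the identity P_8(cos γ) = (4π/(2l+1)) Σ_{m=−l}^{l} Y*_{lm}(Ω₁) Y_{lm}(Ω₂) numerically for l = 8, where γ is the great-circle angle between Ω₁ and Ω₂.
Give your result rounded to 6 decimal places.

0.055901

Term-by-term m-sum for l=8 (normalisation 4π/17 = 0.739198):
  m=-8: (0.090366, 0.141008) × (-0.023955, -0.026088) = (0.001514, -0.005735)  (running Σ = (0.001514, -0.005735))
  m=-7: (0.380060, 0.034438) × (0.060610, 0.124327) = (0.018754, 0.049339)  (running Σ = (0.020268, 0.043604))
  m=-6: (0.295591, -0.316879) × (-0.052256, -0.314985) = (-0.115258, -0.076548)  (running Σ = (-0.094990, -0.032944))
  m=-5: (-0.021418, -0.132842) × (-0.057295, 0.456718) = (0.061899, -0.002171)  (running Σ = (-0.033092, -0.035115))
  m=-4: (0.248434, 0.135861) × (0.135258, -0.307830) = (0.075425, -0.058099)  (running Σ = (0.042333, -0.093214))
  m=-3: (0.267660, -0.116356) × (0.057866, -0.068256) = (0.007546, -0.025002)  (running Σ = (0.049879, -0.118217))
  m=-2: (-0.036447, 0.142608) × (-0.322467, 0.210533) = (-0.018271, -0.053660)  (running Σ = (0.031609, -0.171876))
  m=-1: (0.198406, 0.255491) × (0.089007, -0.026483) = (0.024426, 0.017486)  (running Σ = (0.056034, -0.154390))
  m=0: (-0.101700, -0.000000) × (0.358354, 0.000000) = (-0.036444, -0.000000)  (running Σ = (0.019590, -0.154390))
  m=1: (-0.198406, 0.255491) × (-0.089007, -0.026483) = (0.024426, -0.017486)  (running Σ = (0.044016, -0.171876))
  m=2: (-0.036447, -0.142608) × (-0.322467, -0.210533) = (-0.018271, 0.053660)  (running Σ = (0.025745, -0.118217))
  m=3: (-0.267660, -0.116356) × (-0.057866, -0.068256) = (0.007546, 0.025002)  (running Σ = (0.033291, -0.093214))
  m=4: (0.248434, -0.135861) × (0.135258, 0.307830) = (0.075425, 0.058099)  (running Σ = (0.108716, -0.035115))
  m=5: (0.021418, -0.132842) × (0.057295, 0.456718) = (0.061899, 0.002171)  (running Σ = (0.170615, -0.032944))
  m=6: (0.295591, 0.316879) × (-0.052256, 0.314985) = (-0.115258, 0.076548)  (running Σ = (0.055356, 0.043604))
  m=7: (-0.380060, 0.034438) × (-0.060610, 0.124327) = (0.018754, -0.049339)  (running Σ = (0.074110, -0.005735))
  m=8: (0.090366, -0.141008) × (-0.023955, 0.026088) = (0.001514, 0.005735)  (running Σ = (0.075624, -0.000000))
Total Σ_m = (0.075624, -0.000000). Multiply by 0.739198: (0.055901, -0.000000). P_8(cos γ) = 0.055901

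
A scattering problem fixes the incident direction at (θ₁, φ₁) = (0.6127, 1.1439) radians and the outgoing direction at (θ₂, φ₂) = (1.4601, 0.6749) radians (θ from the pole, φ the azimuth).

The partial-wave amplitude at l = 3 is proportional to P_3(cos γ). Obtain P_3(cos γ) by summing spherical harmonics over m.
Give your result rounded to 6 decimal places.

-0.359738

Term-by-term m-sum for l=3 (normalisation 4π/7 = 1.795196):
  term(m=-3) = 0.00530 + 0.03207j   from Y*(Ω₁)=-0.07603 - 0.02270j, Y(Ω₂)=-0.17960 - 0.36813j
  term(m=-2) = 0.01824 + 0.02487j   from Y*(Ω₁)=-0.18170 + 0.20842j, Y(Ω₂)=0.02445 - 0.10881j
  term(m=-1) = -0.11732 - 0.05945j   from Y*(Ω₁)=0.18056 + 0.39696j, Y(Ω₂)=-0.23548 + 0.18845j
  term(m=+0) = -0.01281 + 0.00000j   from Y*(Ω₁)=0.10576 + 0.00000j, Y(Ω₂)=-0.12116 + 0.00000j
  term(m=+1) = -0.11732 + 0.05945j   from Y*(Ω₁)=-0.18056 + 0.39696j, Y(Ω₂)=0.23548 + 0.18845j
  term(m=+2) = 0.01824 - 0.02487j   from Y*(Ω₁)=-0.18170 - 0.20842j, Y(Ω₂)=0.02445 + 0.10881j
  term(m=+3) = 0.00530 - 0.03207j   from Y*(Ω₁)=0.07603 - 0.02270j, Y(Ω₂)=0.17960 - 0.36813j
Total Σ_m = -0.20039 + 0.00000j. Multiply by 1.795196: -0.35974 + 0.00000j. P_3(cos γ) = -0.359738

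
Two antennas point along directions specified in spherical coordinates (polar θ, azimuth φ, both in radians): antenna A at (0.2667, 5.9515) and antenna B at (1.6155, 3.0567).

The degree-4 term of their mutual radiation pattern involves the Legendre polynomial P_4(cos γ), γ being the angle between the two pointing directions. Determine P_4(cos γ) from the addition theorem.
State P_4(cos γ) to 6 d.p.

Term-by-term m-sum for l=4 (normalisation 4π/9 = 1.396263):
  [-4]  conj(Y_{4,-4})(Ω₁) = 0.00052 - 0.00207j ; Y_{4,-4}(Ω₂) = 0.41560 + 0.14681j ; Δ = 0.00052 - 0.00079j
  [-3]  conj(Y_{4,-3})(Ω₁) = 0.01203 - 0.01854j ; Y_{4,-3}(Ω₂) = 0.05397 + 0.01405j ; Δ = 0.00091 - 0.00083j
  [-2]  conj(Y_{4,-2})(Ω₁) = 0.10094 - 0.07889j ; Y_{4,-2}(Ω₂) = -0.32445 - 0.05562j ; Δ = -0.03714 + 0.01998j
  [-1]  conj(Y_{4,-1})(Ω₁) = 0.39958 - 0.13762j ; Y_{4,-1}(Ω₂) = -0.06284 - 0.00535j ; Δ = -0.02585 + 0.00651j
  [+0]  conj(Y_{4,0})(Ω₁) = 0.57024 + 0.00000j ; Y_{4,0}(Ω₂) = 0.31103 + 0.00000j ; Δ = 0.17736 + 0.00000j
  [+1]  conj(Y_{4,1})(Ω₁) = -0.39958 - 0.13762j ; Y_{4,1}(Ω₂) = 0.06284 - 0.00535j ; Δ = -0.02585 - 0.00651j
  [+2]  conj(Y_{4,2})(Ω₁) = 0.10094 + 0.07889j ; Y_{4,2}(Ω₂) = -0.32445 + 0.05562j ; Δ = -0.03714 - 0.01998j
  [+3]  conj(Y_{4,3})(Ω₁) = -0.01203 - 0.01854j ; Y_{4,3}(Ω₂) = -0.05397 + 0.01405j ; Δ = 0.00091 + 0.00083j
  [+4]  conj(Y_{4,4})(Ω₁) = 0.00052 + 0.00207j ; Y_{4,4}(Ω₂) = 0.41560 - 0.14681j ; Δ = 0.00052 + 0.00079j
Accumulated sum 0.05425 + 0.00000j; after 4π/(2l+1) scaling, 0.07575 + 0.00000j ⇒ P_4 = 0.075746

0.075746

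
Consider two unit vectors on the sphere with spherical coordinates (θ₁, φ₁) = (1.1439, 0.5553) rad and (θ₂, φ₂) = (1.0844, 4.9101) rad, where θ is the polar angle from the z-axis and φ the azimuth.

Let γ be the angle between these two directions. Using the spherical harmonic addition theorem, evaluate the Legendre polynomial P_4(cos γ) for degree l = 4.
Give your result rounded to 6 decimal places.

0.346151

Addition theorem: P_4(cos γ) = (4π/9) Σ_m Y*_{lm}(Ω₁) Y_{lm}(Ω₂), m = −4…4:
  m=-4: -0.183958+0.241782i × +0.190067-0.192149i = +0.011494+0.081302i  (running Σ = +0.011494+0.081302i)
  m=-3: -0.037117+0.389102i × -0.225939-0.335171i = +0.138802-0.075473i  (running Σ = +0.150295+0.005829i)
  m=-2: +0.024626+0.049680i × -0.127750+0.053324i = -0.005795-0.005033i  (running Σ = +0.144500+0.000796i)
  m=-1: -0.272711-0.169196i × -0.056466-0.281870i = -0.032292+0.086423i  (running Σ = +0.112208+0.087218i)
  m=0: -0.117888-0.000000i × -0.199307+0.000000i = +0.023496+0.000000i  (running Σ = +0.135704+0.087218i)
  m=1: +0.272711-0.169196i × +0.056466-0.281870i = -0.032292-0.086423i  (running Σ = +0.103412+0.000796i)
  m=2: +0.024626-0.049680i × -0.127750-0.053324i = -0.005795+0.005033i  (running Σ = +0.097617+0.005829i)
  m=3: +0.037117+0.389102i × +0.225939-0.335171i = +0.138802+0.075473i  (running Σ = +0.236419+0.081302i)
  m=4: -0.183958-0.241782i × +0.190067+0.192149i = +0.011494-0.081302i  (running Σ = +0.247912+0.000000i)
Total Σ_m = +0.247912+0.000000i. Multiply by 1.396263: +0.346151+0.000000i. P_4(cos γ) = 0.346151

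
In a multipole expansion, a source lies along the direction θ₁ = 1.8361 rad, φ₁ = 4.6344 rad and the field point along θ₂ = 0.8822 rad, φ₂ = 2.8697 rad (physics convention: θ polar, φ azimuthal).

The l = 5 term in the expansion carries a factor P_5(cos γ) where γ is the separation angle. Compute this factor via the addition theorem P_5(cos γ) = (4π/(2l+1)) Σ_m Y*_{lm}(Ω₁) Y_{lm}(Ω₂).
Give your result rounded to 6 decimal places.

Expand P_5 via completeness: Σ_{m} conj(Y_{5,m}) at Ω₁ times Y_{5,m} at Ω₂ —
  [-5]  conj(Y_{5,-5})(Ω₁) = -0.147655-0.359266i ; Y_{5,-5}(Ω₂) = -0.026721-0.124551i ; Δ = -0.040802+0.027990i
  [-4]  conj(Y_{5,-4})(Ω₁) = -0.317634+0.102432i ; Y_{5,-4}(Ω₂) = +0.154036+0.293559i ; Δ = -0.078997-0.077466i
  [-3]  conj(Y_{5,-3})(Ω₁) = -0.027479-0.115297i ; Y_{5,-3}(Ω₂) = -0.287522-0.305484i ; Δ = -0.027320+0.041545i
  [-2]  conj(Y_{5,-2})(Ω₁) = -0.324484+0.051027i ; Y_{5,-2}(Ω₂) = +0.116159+0.070228i ; Δ = -0.041275-0.016861i
  [-1]  conj(Y_{5,-1})(Ω₁) = -0.003293-0.042140i ; Y_{5,-1}(Ω₂) = +0.292781+0.081626i ; Δ = +0.002476-0.012607i
  [+0]  conj(Y_{5,0})(Ω₁) = -0.321527-0.000000i ; Y_{5,0}(Ω₂) = -0.222474+0.000000i ; Δ = +0.071532+0.000000i
  [+1]  conj(Y_{5,1})(Ω₁) = +0.003293-0.042140i ; Y_{5,1}(Ω₂) = -0.292781+0.081626i ; Δ = +0.002476+0.012607i
  [+2]  conj(Y_{5,2})(Ω₁) = -0.324484-0.051027i ; Y_{5,2}(Ω₂) = +0.116159-0.070228i ; Δ = -0.041275+0.016861i
  [+3]  conj(Y_{5,3})(Ω₁) = +0.027479-0.115297i ; Y_{5,3}(Ω₂) = +0.287522-0.305484i ; Δ = -0.027320-0.041545i
  [+4]  conj(Y_{5,4})(Ω₁) = -0.317634-0.102432i ; Y_{5,4}(Ω₂) = +0.154036-0.293559i ; Δ = -0.078997+0.077466i
  [+5]  conj(Y_{5,5})(Ω₁) = +0.147655-0.359266i ; Y_{5,5}(Ω₂) = +0.026721-0.124551i ; Δ = -0.040802-0.027990i
Accumulated sum -0.300306+0.000000i; after 4π/(2l+1) scaling, -0.343068+0.000000i ⇒ P_5 = -0.343068

-0.343068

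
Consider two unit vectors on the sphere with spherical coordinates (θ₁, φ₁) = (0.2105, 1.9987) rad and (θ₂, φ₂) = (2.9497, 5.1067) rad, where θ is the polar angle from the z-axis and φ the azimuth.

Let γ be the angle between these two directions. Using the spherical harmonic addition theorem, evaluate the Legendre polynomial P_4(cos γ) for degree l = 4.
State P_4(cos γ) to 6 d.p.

Expand P_4 via completeness: Σ_{m} conj(Y_{4,m}) at Ω₁ times Y_{4,m} at Ω₂ —
  term(m=-4) = 0.00000 + 0.00000j   from Y*(Ω₁)=-0.00012 + 0.00084j, Y(Ω₂)=-0.00000 - 0.00059j
  term(m=-3) = 0.00009 + 0.00001j   from Y*(Ω₁)=0.01071 - 0.00316j, Y(Ω₂)=0.00789 + 0.00322j
  term(m=-2) = 0.00580 + 0.00039j   from Y*(Ω₁)=-0.05453 - 0.06280j, Y(Ω₂)=-0.04927 + 0.04959j
  term(m=-1) = 0.11840 + 0.00398j   from Y*(Ω₁)=-0.14820 + 0.32493j, Y(Ω₂)=-0.12744 - 0.30627j
  term(m=+0) = 0.46620 + 0.00000j   from Y*(Ω₁)=0.66860 + 0.00000j, Y(Ω₂)=0.69727 + 0.00000j
  term(m=+1) = 0.11840 - 0.00398j   from Y*(Ω₁)=0.14820 + 0.32493j, Y(Ω₂)=0.12744 - 0.30627j
  term(m=+2) = 0.00580 - 0.00039j   from Y*(Ω₁)=-0.05453 + 0.06280j, Y(Ω₂)=-0.04927 - 0.04959j
  term(m=+3) = 0.00009 - 0.00001j   from Y*(Ω₁)=-0.01071 - 0.00316j, Y(Ω₂)=-0.00789 + 0.00322j
  term(m=+4) = 0.00000 - 0.00000j   from Y*(Ω₁)=-0.00012 - 0.00084j, Y(Ω₂)=-0.00000 + 0.00059j
Σ over m = 0.71480 - 0.00000j; ×(4π/9) → 0.99804 - 0.00000j. Real part: 0.998045

0.998045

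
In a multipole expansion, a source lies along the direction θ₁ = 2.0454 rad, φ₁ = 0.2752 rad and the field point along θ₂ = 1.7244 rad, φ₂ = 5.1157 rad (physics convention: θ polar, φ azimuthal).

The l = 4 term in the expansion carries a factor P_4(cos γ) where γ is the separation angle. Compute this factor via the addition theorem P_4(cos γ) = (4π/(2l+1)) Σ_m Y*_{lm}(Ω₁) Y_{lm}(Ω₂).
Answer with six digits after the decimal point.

0.255307

Summing Y*_{l m}(θ₁,φ₁)·Y_{l m}(θ₂,φ₂) over m ∈ [−4, 4]; prefactor 4π/(2·4+1) = 1.396263:
  m=-4: +0.125448+0.246964i × -0.017910-0.421676i = +0.101892-0.057322i  (running Σ = +0.101892-0.057322i)
  m=-3: -0.272959-0.295838i × +0.172917+0.065257i = -0.027894-0.068968i  (running Σ = +0.073998-0.126290i)
  m=-2: +0.104183+0.063933i × +0.189010-0.197208i = +0.032300-0.008462i  (running Σ = +0.106298-0.134751i)
  m=-1: +0.284654+0.080376i × +0.079619+0.186593i = +0.007666+0.059514i  (running Σ = +0.113964-0.075238i)
  m=0: -0.183924-0.000000i × +0.245095+0.000000i = -0.045079-0.000000i  (running Σ = +0.068886-0.075238i)
  m=1: -0.284654+0.080376i × -0.079619+0.186593i = +0.007666-0.059514i  (running Σ = +0.076552-0.134751i)
  m=2: +0.104183-0.063933i × +0.189010+0.197208i = +0.032300+0.008462i  (running Σ = +0.108852-0.126290i)
  m=3: +0.272959-0.295838i × -0.172917+0.065257i = -0.027894+0.068968i  (running Σ = +0.080958-0.057322i)
  m=4: +0.125448-0.246964i × -0.017910+0.421676i = +0.101892+0.057322i  (running Σ = +0.182850-0.000000i)
Σ over m = +0.182850-0.000000i; ×(4π/9) → +0.255307-0.000000i. Real part: 0.255307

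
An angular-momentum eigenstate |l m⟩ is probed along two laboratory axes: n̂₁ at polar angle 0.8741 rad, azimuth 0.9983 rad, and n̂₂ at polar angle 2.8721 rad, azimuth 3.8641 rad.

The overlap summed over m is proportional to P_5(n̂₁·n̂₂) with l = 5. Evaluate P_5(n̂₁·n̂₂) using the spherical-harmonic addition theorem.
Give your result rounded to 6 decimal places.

Addition theorem: P_5(cos γ) = (4π/11) Σ_m Y*_{lm}(Ω₁) Y_{lm}(Ω₂), m = −5…5:
  [-5]  conj(Y_{5,-5})(Ω₁) = 0.03393 - 0.11841j ; Y_{5,-5}(Ω₂) = 0.00055 - 0.00028j ; Δ = -0.00001 - 0.00008j
  [-4]  conj(Y_{5,-4})(Ω₁) = -0.21469 - 0.24518j ; Y_{5,-4}(Ω₂) = 0.00688 + 0.00177j ; Δ = -0.00104 - 0.00207j
  [-3]  conj(Y_{5,-3})(Ω₁) = -0.41778 + 0.06173j ; Y_{5,-3}(Ω₂) = 0.02701 + 0.03976j ; Δ = -0.01374 - 0.01494j
  [-2]  conj(Y_{5,-2})(Ω₁) = -0.06217 + 0.13708j ; Y_{5,-2}(Ω₂) = -0.02596 + 0.20534j ; Δ = -0.02653 - 0.01633j
  [-1]  conj(Y_{5,-1})(Ω₁) = -0.16024 - 0.24863j ; Y_{5,-1}(Ω₂) = -0.39153 + 0.34514j ; Δ = 0.14855 + 0.04204j
  [+0]  conj(Y_{5,0})(Ω₁) = -0.23578 + 0.00000j ; Y_{5,0}(Ω₂) = -0.49003 + 0.00000j ; Δ = 0.11554 + 0.00000j
  [+1]  conj(Y_{5,1})(Ω₁) = 0.16024 - 0.24863j ; Y_{5,1}(Ω₂) = 0.39153 + 0.34514j ; Δ = 0.14855 - 0.04204j
  [+2]  conj(Y_{5,2})(Ω₁) = -0.06217 - 0.13708j ; Y_{5,2}(Ω₂) = -0.02596 - 0.20534j ; Δ = -0.02653 + 0.01633j
  [+3]  conj(Y_{5,3})(Ω₁) = 0.41778 + 0.06173j ; Y_{5,3}(Ω₂) = -0.02701 + 0.03976j ; Δ = -0.01374 + 0.01494j
  [+4]  conj(Y_{5,4})(Ω₁) = -0.21469 + 0.24518j ; Y_{5,4}(Ω₂) = 0.00688 - 0.00177j ; Δ = -0.00104 + 0.00207j
  [+5]  conj(Y_{5,5})(Ω₁) = -0.03393 - 0.11841j ; Y_{5,5}(Ω₂) = -0.00055 - 0.00028j ; Δ = -0.00001 + 0.00008j
Total Σ_m = 0.32998 + 0.00000j. Multiply by 1.142397: 0.37697 + 0.00000j. P_5(cos γ) = 0.376970

0.376970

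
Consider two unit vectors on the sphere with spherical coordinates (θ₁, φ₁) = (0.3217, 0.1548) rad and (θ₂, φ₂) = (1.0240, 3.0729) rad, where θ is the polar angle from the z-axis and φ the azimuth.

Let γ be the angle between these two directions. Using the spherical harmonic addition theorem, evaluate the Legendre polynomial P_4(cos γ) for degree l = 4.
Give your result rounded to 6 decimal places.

0.188993

Summing Y*_{l m}(θ₁,φ₁)·Y_{l m}(θ₂,φ₂) over m ∈ [−4, 4]; prefactor 4π/(2·4+1) = 1.396263:
  term(m=-4) = 0.00065 + 0.00081j   from Y*(Ω₁)=0.00360 + 0.00257j, Y(Ω₂)=0.22676 + 0.06392j
  term(m=-3) = -0.01193 - 0.00946j   from Y*(Ω₁)=0.03356 + 0.01681j, Y(Ω₂)=-0.39704 - 0.08300j
  term(m=-2) = 0.03482 + 0.01669j   from Y*(Ω₁)=0.16882 + 0.05400j, Y(Ω₂)=0.21578 + 0.02983j
  term(m=-1) = 0.10627 + 0.02416j   from Y*(Ω₁)=0.46272 + 0.07221j, Y(Ω₂)=0.23216 + 0.01597j
  term(m=+0) = -0.12428 + 0.00000j   from Y*(Ω₁)=0.46027 + 0.00000j, Y(Ω₂)=-0.27001 + 0.00000j
  term(m=+1) = 0.10627 - 0.02416j   from Y*(Ω₁)=-0.46272 + 0.07221j, Y(Ω₂)=-0.23216 + 0.01597j
  term(m=+2) = 0.03482 - 0.01669j   from Y*(Ω₁)=0.16882 - 0.05400j, Y(Ω₂)=0.21578 - 0.02983j
  term(m=+3) = -0.01193 + 0.00946j   from Y*(Ω₁)=-0.03356 + 0.01681j, Y(Ω₂)=0.39704 - 0.08300j
  term(m=+4) = 0.00065 - 0.00081j   from Y*(Ω₁)=0.00360 - 0.00257j, Y(Ω₂)=0.22676 - 0.06392j
Total Σ_m = 0.13536 - 0.00000j. Multiply by 1.396263: 0.18899 - 0.00000j. P_4(cos γ) = 0.188993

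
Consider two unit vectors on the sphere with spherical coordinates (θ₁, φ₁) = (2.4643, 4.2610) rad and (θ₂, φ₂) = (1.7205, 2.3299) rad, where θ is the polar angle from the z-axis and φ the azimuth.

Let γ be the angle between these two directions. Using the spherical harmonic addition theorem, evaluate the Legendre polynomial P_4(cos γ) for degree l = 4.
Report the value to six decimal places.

Addition theorem: P_4(cos γ) = (4π/9) Σ_m Y*_{lm}(Ω₁) Y_{lm}(Ω₂), m = −4…4:
  term(m=-4) = (0.003731, 0.028635)   from Y*(Ω₁)=(-0.015877, -0.066384), Y(Ω₂)=(-0.420726, -0.044415)
  term(m=-3) = (0.038232, -0.020387)   from Y*(Ω₁)=(-0.234454, -0.051599), Y(Ω₂)=(-0.137283, 0.117170)
  term(m=-2) = (0.088623, 0.077824)   from Y*(Ω₁)=(-0.264556, 0.335290), Y(Ω₂)=(0.014516, -0.275770)
  term(m=-1) = (0.020219, -0.053667)   from Y*(Ω₁)=(0.126063, 0.260048), Y(Ω₂)=(-0.136584, -0.143962)
  term(m=+0) = (-0.060773, -0.000000)   from Y*(Ω₁)=(-0.244467, -0.000000), Y(Ω₂)=(0.248595, 0.000000)
  term(m=+1) = (0.020219, 0.053667)   from Y*(Ω₁)=(-0.126063, 0.260048), Y(Ω₂)=(0.136584, -0.143962)
  term(m=+2) = (0.088623, -0.077824)   from Y*(Ω₁)=(-0.264556, -0.335290), Y(Ω₂)=(0.014516, 0.275770)
  term(m=+3) = (0.038232, 0.020387)   from Y*(Ω₁)=(0.234454, -0.051599), Y(Ω₂)=(0.137283, 0.117170)
  term(m=+4) = (0.003731, -0.028635)   from Y*(Ω₁)=(-0.015877, 0.066384), Y(Ω₂)=(-0.420726, 0.044415)
Σ over m = (0.240838, 0.000000); ×(4π/9) → (0.336274, 0.000000). Real part: 0.336274

0.336274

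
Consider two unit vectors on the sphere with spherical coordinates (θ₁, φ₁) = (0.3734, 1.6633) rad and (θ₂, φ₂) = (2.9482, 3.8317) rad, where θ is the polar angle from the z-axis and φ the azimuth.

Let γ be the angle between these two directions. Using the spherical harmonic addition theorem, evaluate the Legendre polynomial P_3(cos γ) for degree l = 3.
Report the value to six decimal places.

Summing Y*_{l m}(θ₁,φ₁)·Y_{l m}(θ₂,φ₂) over m ∈ [−3, 3]; prefactor 4π/(2·3+1) = 1.795196:
  term(m=-3) = (0.000059, -0.000013)   from Y*(Ω₁)=(0.005548, -0.019477), Y(Ω₂)=(0.001419, 0.002600)
  term(m=-2) = (0.001721, -0.004364)   from Y*(Ω₁)=(-0.124461, -0.023292), Y(Ω₂)=(-0.007017, 0.036374)
  term(m=-1) = (-0.052419, -0.077015)   from Y*(Ω₁)=(-0.036314, 0.391445), Y(Ω₂)=(-0.182751, 0.150864)
  term(m=+0) = (-0.308300, 0.000000)   from Y*(Ω₁)=(0.463745, -0.000000), Y(Ω₂)=(-0.664804, 0.000000)
  term(m=+1) = (-0.052419, 0.077015)   from Y*(Ω₁)=(0.036314, 0.391445), Y(Ω₂)=(0.182751, 0.150864)
  term(m=+2) = (0.001721, 0.004364)   from Y*(Ω₁)=(-0.124461, 0.023292), Y(Ω₂)=(-0.007017, -0.036374)
  term(m=+3) = (0.000059, 0.000013)   from Y*(Ω₁)=(-0.005548, -0.019477), Y(Ω₂)=(-0.001419, 0.002600)
Total Σ_m = (-0.409579, -0.000000). Multiply by 1.795196: (-0.735274, -0.000000). P_3(cos γ) = -0.735274

-0.735274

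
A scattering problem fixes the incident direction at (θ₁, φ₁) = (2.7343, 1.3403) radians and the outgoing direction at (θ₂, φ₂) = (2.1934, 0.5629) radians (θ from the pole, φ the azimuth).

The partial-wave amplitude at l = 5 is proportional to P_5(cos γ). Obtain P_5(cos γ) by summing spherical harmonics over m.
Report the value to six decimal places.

-0.419696

Expand P_5 via completeness: Σ_{m} conj(Y_{5,m}) at Ω₁ times Y_{5,m} at Ω₂ —
  m=-5: Y*=(0.004137, 0.001839)  Y=(-0.155501, -0.052758)  product (-0.000546, -0.000504)
  m=-4: Y*=(-0.020050, 0.026440)  Y=(0.234619, 0.289656)  product (-0.012363, 0.000396)
  m=-3: Y*=(-0.090333, -0.109119)  Y=(-0.044954, -0.379510)  product (-0.037351, 0.039188)
  m=-2: Y*=(0.334434, -0.166109)  Y=(-0.005671, 0.011892)  product (0.000079, 0.004919)
  m=-1: Y*=(0.119519, 0.509313)  Y=(-0.293179, 0.184995)  product (-0.129261, -0.127209)
  m=+0: Y*=(-0.082037, -0.000000)  Y=(0.103596, 0.000000)  product (-0.008499, -0.000000)
  m=+1: Y*=(-0.119519, 0.509313)  Y=(0.293179, 0.184995)  product (-0.129261, 0.127209)
  m=+2: Y*=(0.334434, 0.166109)  Y=(-0.005671, -0.011892)  product (0.000079, -0.004919)
  m=+3: Y*=(0.090333, -0.109119)  Y=(0.044954, -0.379510)  product (-0.037351, -0.039188)
  m=+4: Y*=(-0.020050, -0.026440)  Y=(0.234619, -0.289656)  product (-0.012363, -0.000396)
  m=+5: Y*=(-0.004137, 0.001839)  Y=(0.155501, -0.052758)  product (-0.000546, 0.000504)
Total Σ_m = (-0.367382, -0.000000). Multiply by 1.142397: (-0.419696, -0.000000). P_5(cos γ) = -0.419696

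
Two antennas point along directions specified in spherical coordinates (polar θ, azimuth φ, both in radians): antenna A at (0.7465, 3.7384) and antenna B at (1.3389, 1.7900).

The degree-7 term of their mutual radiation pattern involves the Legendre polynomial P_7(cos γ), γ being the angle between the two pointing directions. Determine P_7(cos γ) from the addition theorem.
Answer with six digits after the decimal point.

0.155789

Addition theorem: P_7(cos γ) = (4π/15) Σ_m Y*_{lm}(Ω₁) Y_{lm}(Ω₂), m = −7…7:
  m=-7: Y*=+0.016969+0.028650i  Y=+0.413269+0.015037i  product +0.006582+0.012095i
  m=-6: Y*=-0.121896-0.057275i  Y=-0.092372+0.353526i  product +0.031508-0.037803i
  m=-5: Y*=+0.314252-0.049926i  Y=+0.089288+0.045894i  product +0.030350+0.009964i
  m=-4: Y*=-0.334342+0.314208i  Y=-0.223885+0.269076i  product -0.009692-0.160310i
  m=-3: Y*=+0.067614-0.302894i  Y=-0.005429-0.007030i  product -0.002497+0.001169i
  m=-2: Y*=-0.053676-0.135495i  Y=-0.295699+0.138634i  product +0.034656+0.032624i
  m=-1: Y*=+0.317941+0.216028i  Y=-0.010987-0.049318i  product +0.007161-0.018054i
  m=+0: Y*=+0.032061-0.000000i  Y=-0.317511+0.000000i  product -0.010180+0.000000i
  m=+1: Y*=-0.317941+0.216028i  Y=+0.010987-0.049318i  product +0.007161+0.018054i
  m=+2: Y*=-0.053676+0.135495i  Y=-0.295699-0.138634i  product +0.034656-0.032624i
  m=+3: Y*=-0.067614-0.302894i  Y=+0.005429-0.007030i  product -0.002497-0.001169i
  m=+4: Y*=-0.334342-0.314208i  Y=-0.223885-0.269076i  product -0.009692+0.160310i
  m=+5: Y*=-0.314252-0.049926i  Y=-0.089288+0.045894i  product +0.030350-0.009964i
  m=+6: Y*=-0.121896+0.057275i  Y=-0.092372-0.353526i  product +0.031508+0.037803i
  m=+7: Y*=-0.016969+0.028650i  Y=-0.413269+0.015037i  product +0.006582-0.012095i
Total Σ_m = +0.185959-0.000000i. Multiply by 0.837758: +0.155789-0.000000i. P_7(cos γ) = 0.155789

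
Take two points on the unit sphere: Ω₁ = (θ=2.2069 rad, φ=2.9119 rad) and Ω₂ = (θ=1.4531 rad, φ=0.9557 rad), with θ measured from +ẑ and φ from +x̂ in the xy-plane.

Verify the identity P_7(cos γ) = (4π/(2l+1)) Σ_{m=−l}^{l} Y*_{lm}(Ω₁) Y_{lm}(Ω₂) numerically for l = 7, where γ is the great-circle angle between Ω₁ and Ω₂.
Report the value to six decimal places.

0.086867

Term-by-term m-sum for l=7 (normalisation 4π/15 = 0.837758):
  m=-7: 0.00404 + 0.10891j × 0.43747 - 0.18843j = 0.02229 + 0.04688j  (running Σ = 0.02229 + 0.04688j)
  m=-6: -0.05766 + 0.29558j × 0.17977 + 0.10997j = -0.04287 + 0.04680j  (running Σ = -0.02058 + 0.09368j)
  m=-5: -0.18176 + 0.40447j × -0.01922 - 0.29025j = 0.12089 + 0.04498j  (running Σ = 0.10031 + 0.13866j)
  m=-4: -0.17589 + 0.23040j × 0.18365 - 0.14888j = 0.00200 + 0.06850j  (running Σ = 0.10231 + 0.20716j)
  m=-3: 0.11032 - 0.09088j × -0.22081 - 0.06218j = -0.03001 + 0.01321j  (running Σ = 0.07230 + 0.22037j)
  m=-2: 0.32400 - 0.16028j × -0.08177 - 0.23073j = -0.06348 - 0.06165j  (running Σ = 0.00882 + 0.15872j)
  m=-1: 0.00757 - 0.00177j × -0.11828 + 0.16741j = -0.00060 + 0.00148j  (running Σ = 0.00822 + 0.16020j)
  m=0: -0.35343 + 0.00000j × -0.24686 + 0.00000j = 0.08725 + 0.00000j  (running Σ = 0.09547 + 0.16020j)
  m=1: -0.00757 - 0.00177j × 0.11828 + 0.16741j = -0.00060 - 0.00148j  (running Σ = 0.09487 + 0.15872j)
  m=2: 0.32400 + 0.16028j × -0.08177 + 0.23073j = -0.06348 + 0.06165j  (running Σ = 0.03139 + 0.22037j)
  m=3: -0.11032 - 0.09088j × 0.22081 - 0.06218j = -0.03001 - 0.01321j  (running Σ = 0.00138 + 0.20716j)
  m=4: -0.17589 - 0.23040j × 0.18365 + 0.14888j = 0.00200 - 0.06850j  (running Σ = 0.00338 + 0.13866j)
  m=5: 0.18176 + 0.40447j × 0.01922 - 0.29025j = 0.12089 - 0.04498j  (running Σ = 0.12427 + 0.09368j)
  m=6: -0.05766 - 0.29558j × 0.17977 - 0.10997j = -0.04287 - 0.04680j  (running Σ = 0.08140 + 0.04688j)
  m=7: -0.00404 + 0.10891j × -0.43747 - 0.18843j = 0.02229 - 0.04688j  (running Σ = 0.10369 - 0.00000j)
Total Σ_m = 0.10369 - 0.00000j. Multiply by 0.837758: 0.08687 - 0.00000j. P_7(cos γ) = 0.086867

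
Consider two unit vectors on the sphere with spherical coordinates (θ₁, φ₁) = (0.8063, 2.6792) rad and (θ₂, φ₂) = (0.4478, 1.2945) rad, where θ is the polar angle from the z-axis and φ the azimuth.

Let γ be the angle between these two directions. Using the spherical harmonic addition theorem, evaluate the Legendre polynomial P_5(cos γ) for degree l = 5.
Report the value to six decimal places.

Expand P_5 via completeness: Σ_{m} conj(Y_{5,m}) at Ω₁ times Y_{5,m} at Ω₂ —
  m=-5: Y*=0.06136 + 0.06705j  Y=0.00694 - 0.00133j  product 0.00051 + 0.00038j
  m=-4: Y*=-0.07585 - 0.26501j  Y=0.02088 + 0.04155j  product 0.00943 - 0.00868j
  m=-3: Y*=-0.07865 + 0.42350j  Y=-0.13068 + 0.11978j  product -0.04045 - 0.06476j
  m=-2: Y*=0.16087 - 0.21337j  Y=-0.35044 - 0.21611j  product -0.10249 + 0.04001j
  m=-1: Y*=0.18353 - 0.09148j  Y=0.13198 - 0.46546j  product -0.01836 - 0.09750j
  m=+0: Y*=-0.32997 + 0.00000j  Y=-0.02997 + 0.00000j  product 0.00989 + 0.00000j
  m=+1: Y*=-0.18353 - 0.09148j  Y=-0.13198 - 0.46546j  product -0.01836 + 0.09750j
  m=+2: Y*=0.16087 + 0.21337j  Y=-0.35044 + 0.21611j  product -0.10249 - 0.04001j
  m=+3: Y*=0.07865 + 0.42350j  Y=0.13068 + 0.11978j  product -0.04045 + 0.06476j
  m=+4: Y*=-0.07585 + 0.26501j  Y=0.02088 - 0.04155j  product 0.00943 + 0.00868j
  m=+5: Y*=-0.06136 + 0.06705j  Y=-0.00694 - 0.00133j  product 0.00051 - 0.00038j
Accumulated sum -0.29281 - 0.00000j; after 4π/(2l+1) scaling, -0.33451 - 0.00000j ⇒ P_5 = -0.334506

-0.334506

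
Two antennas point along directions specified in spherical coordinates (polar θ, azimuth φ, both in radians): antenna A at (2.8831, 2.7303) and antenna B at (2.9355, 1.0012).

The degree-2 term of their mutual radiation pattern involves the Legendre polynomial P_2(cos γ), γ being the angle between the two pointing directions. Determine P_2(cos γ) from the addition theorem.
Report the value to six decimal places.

Addition theorem: P_2(cos γ) = (4π/5) Σ_m Y*_{lm}(Ω₁) Y_{lm}(Ω₂), m = −2…2:
  term(m=-2) = (-0.000388, -0.000127)   from Y*(Ω₁)=(0.017172, -0.018499), Y(Ω₂)=(-0.006767, -0.014692)
  term(m=-1) = (-0.004657, 0.029175)   from Y*(Ω₁)=(0.174999, -0.076329), Y(Ω₂)=(-0.083453, 0.130315)
  term(m=+0) = (0.336345, 0.000000)   from Y*(Ω₁)=(0.568957, -0.000000), Y(Ω₂)=(0.591161, 0.000000)
  term(m=+1) = (-0.004657, -0.029175)   from Y*(Ω₁)=(-0.174999, -0.076329), Y(Ω₂)=(0.083453, 0.130315)
  term(m=+2) = (-0.000388, 0.000127)   from Y*(Ω₁)=(0.017172, 0.018499), Y(Ω₂)=(-0.006767, 0.014692)
Accumulated sum (0.326254, 0.000000); after 4π/(2l+1) scaling, (0.819966, 0.000000) ⇒ P_2 = 0.819966

0.819966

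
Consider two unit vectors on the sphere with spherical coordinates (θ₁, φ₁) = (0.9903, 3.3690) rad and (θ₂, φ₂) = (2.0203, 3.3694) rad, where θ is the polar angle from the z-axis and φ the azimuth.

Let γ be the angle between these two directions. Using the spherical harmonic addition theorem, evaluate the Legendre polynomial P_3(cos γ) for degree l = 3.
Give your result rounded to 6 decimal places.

-0.431111

Expand P_3 via completeness: Σ_{m} conj(Y_{3,m}) at Ω₁ times Y_{3,m} at Ω₂ —
  [-3]  conj(Y_{3,-3})(Ω₁) = -0.189341-0.153810i ; Y_{3,-3}(Ω₂) = -0.236369+0.192484i ; Δ = +0.074360-0.000089i
  [-2]  conj(Y_{3,-2})(Ω₁) = +0.352067+0.172163i ; Y_{3,-2}(Ω₂) = -0.323481+0.158506i ; Δ = -0.141176+0.000113i
  [-1]  conj(Y_{3,-1})(Ω₁) = -0.132675-0.030702i ; Y_{3,-1}(Ω₂) = +0.015870-0.003679i ; Δ = -0.002219+0.000001i
  [+0]  conj(Y_{3,0})(Ω₁) = -0.306193-0.000000i ; Y_{3,0}(Ω₂) = +0.333379+0.000000i ; Δ = -0.102078-0.000000i
  [+1]  conj(Y_{3,1})(Ω₁) = +0.132675-0.030702i ; Y_{3,1}(Ω₂) = -0.015870-0.003679i ; Δ = -0.002219-0.000001i
  [+2]  conj(Y_{3,2})(Ω₁) = +0.352067-0.172163i ; Y_{3,2}(Ω₂) = -0.323481-0.158506i ; Δ = -0.141176-0.000113i
  [+3]  conj(Y_{3,3})(Ω₁) = +0.189341-0.153810i ; Y_{3,3}(Ω₂) = +0.236369+0.192484i ; Δ = +0.074360+0.000089i
Accumulated sum -0.240147+0.000000i; after 4π/(2l+1) scaling, -0.431111+0.000000i ⇒ P_3 = -0.431111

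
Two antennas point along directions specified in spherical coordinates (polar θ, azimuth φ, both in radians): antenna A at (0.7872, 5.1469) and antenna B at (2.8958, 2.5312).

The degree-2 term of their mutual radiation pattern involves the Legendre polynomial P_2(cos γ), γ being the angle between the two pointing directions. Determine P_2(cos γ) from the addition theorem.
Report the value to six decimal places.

Addition theorem: P_2(cos γ) = (4π/5) Σ_m Y*_{lm}(Ω₁) Y_{lm}(Ω₂), m = −2…2:
  term(m=-2) = (0.002199, -0.003849)   from Y*(Ω₁)=(-0.125134, -0.148030), Y(Ω₂)=(0.007842, 0.021484)
  term(m=-1) = (0.060913, -0.035354)   from Y*(Ω₁)=(0.162608, -0.350378), Y(Ω₂)=(0.149406, 0.104510)
  term(m=+0) = (0.089658, 0.000000)   from Y*(Ω₁)=(0.155991, -0.000000), Y(Ω₂)=(0.574763, 0.000000)
  term(m=+1) = (0.060913, 0.035354)   from Y*(Ω₁)=(-0.162608, -0.350378), Y(Ω₂)=(-0.149406, 0.104510)
  term(m=+2) = (0.002199, 0.003849)   from Y*(Ω₁)=(-0.125134, 0.148030), Y(Ω₂)=(0.007842, -0.021484)
Total Σ_m = (0.215881, -0.000000). Multiply by 2.513274: (0.542567, -0.000000). P_2(cos γ) = 0.542567

0.542567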